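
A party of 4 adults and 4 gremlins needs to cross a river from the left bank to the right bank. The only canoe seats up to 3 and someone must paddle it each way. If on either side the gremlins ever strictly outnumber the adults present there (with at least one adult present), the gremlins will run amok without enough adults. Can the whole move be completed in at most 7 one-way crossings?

No

Counting alone: each trip to the right bank takes at most 3 across and each return brings at least 1 back, so after t trips out (and t−1 returns) at most 3t − (t−1) of the 8 are across; that first reaches 8 at t = 4, so at least 7 crossings are needed.
The safety rule pushes this higher. Following every safe sequence of crossings, the most of the 8 that can be at the right bank as the canoe arrives there on crossing 7 is 7 — never all 8.
So the move cannot be finished within 7 crossings. (The shortest complete plan takes 9:)
1. 2 gremlins → the right bank.  (the left bank: 4A 2G; the right bank: 0A 2G)
2. 1 gremlin ← the left bank.  (the left bank: 4A 3G; the right bank: 0A 1G)
3. 3 gremlins → the right bank.  (the left bank: 4A 0G; the right bank: 0A 4G)
4. 1 gremlin ← the left bank.  (the left bank: 4A 1G; the right bank: 0A 3G)
5. 3 adults → the right bank.  (the left bank: 1A 1G; the right bank: 3A 3G)
6. 1 adult and 1 gremlin ← the left bank.  (the left bank: 2A 2G; the right bank: 2A 2G)
7. 2 adults → the right bank.  (the left bank: 0A 2G; the right bank: 4A 2G)
8. 1 gremlin ← the left bank.  (the left bank: 0A 3G; the right bank: 4A 1G)
9. 3 gremlins → the right bank.  (the left bank: 0A 0G; the right bank: 4A 4G)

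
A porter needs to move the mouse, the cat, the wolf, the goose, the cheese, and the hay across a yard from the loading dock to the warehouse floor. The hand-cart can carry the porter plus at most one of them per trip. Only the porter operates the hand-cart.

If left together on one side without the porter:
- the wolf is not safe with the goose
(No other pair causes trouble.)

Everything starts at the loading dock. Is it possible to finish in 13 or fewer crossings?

Yes

Yes — this plan uses 11 crossings (≤ 13):
1. Porter goes to the warehouse floor with the wolf.
2. Porter goes back to the loading dock alone.
3. Porter goes to the warehouse floor with the mouse.
4. Porter goes back to the loading dock alone.
5. Porter goes to the warehouse floor with the cat.
6. Porter goes back to the loading dock alone.
7. Porter goes to the warehouse floor with the cheese.
8. Porter goes back to the loading dock alone.
9. Porter goes to the warehouse floor with the hay.
10. Porter goes back to the loading dock alone.
11. Porter goes to the warehouse floor with the goose.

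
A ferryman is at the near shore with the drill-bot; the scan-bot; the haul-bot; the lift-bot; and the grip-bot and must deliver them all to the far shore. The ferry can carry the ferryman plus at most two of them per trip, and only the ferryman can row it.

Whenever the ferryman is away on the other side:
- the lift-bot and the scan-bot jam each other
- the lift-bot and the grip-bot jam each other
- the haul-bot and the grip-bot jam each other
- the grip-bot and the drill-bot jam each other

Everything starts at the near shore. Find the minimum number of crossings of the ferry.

5

Counting alone: the ferryman can take at most 2 across per trip to the far shore, so moving all 5 needs at least 3 loaded trips out, with a return between consecutive ones — at least 5 crossings.
The plan below uses exactly 5 crossings, so it is optimal:
1. Ferryman goes to the far shore with the grip-bot and the scan-bot.  [the near shore: the drill-bot, the haul-bot, the lift-bot | the far shore: the grip-bot, the scan-bot]
2. Ferryman goes back to the near shore alone.  [the near shore: the drill-bot, the haul-bot, the lift-bot | the far shore: the grip-bot, the scan-bot]
3. Ferryman goes to the far shore with the drill-bot and the haul-bot.  [the near shore: the lift-bot | the far shore: the drill-bot, the grip-bot, the haul-bot, the scan-bot]
4. Ferryman goes back to the near shore with the grip-bot.  [the near shore: the grip-bot, the lift-bot | the far shore: the drill-bot, the haul-bot, the scan-bot]
5. Ferryman goes to the far shore with the grip-bot and the lift-bot.  [the near shore: — | the far shore: the drill-bot, the grip-bot, the haul-bot, the lift-bot, the scan-bot]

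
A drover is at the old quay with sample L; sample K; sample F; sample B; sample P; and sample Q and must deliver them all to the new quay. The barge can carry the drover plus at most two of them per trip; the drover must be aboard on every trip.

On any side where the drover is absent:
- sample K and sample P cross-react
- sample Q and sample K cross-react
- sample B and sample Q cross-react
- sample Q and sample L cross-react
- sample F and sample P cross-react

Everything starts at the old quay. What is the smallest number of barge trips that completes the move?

7

Counting alone: the drover can take at most 2 across per trip to the new quay, so moving all 6 needs at least 3 loaded trips out, with a return between consecutive ones — at least 5 crossings.
The safety rule pushes this higher. Following every safe sequence of crossings, the most of the 6 that can be at the new quay as the barge arrives there on crossing 5 is 5 — never all 6.
So no plan with fewer than 7 crossings exists, and this one achieves 7:
1. Drover goes to the new quay with sample P and sample Q.
2. Drover goes back to the old quay alone.
3. Drover goes to the new quay with sample K and sample L.
4. Drover goes back to the old quay with sample P and sample Q.
5. Drover goes to the new quay with sample B and sample F.
6. Drover goes back to the old quay alone.
7. Drover goes to the new quay with sample P and sample Q.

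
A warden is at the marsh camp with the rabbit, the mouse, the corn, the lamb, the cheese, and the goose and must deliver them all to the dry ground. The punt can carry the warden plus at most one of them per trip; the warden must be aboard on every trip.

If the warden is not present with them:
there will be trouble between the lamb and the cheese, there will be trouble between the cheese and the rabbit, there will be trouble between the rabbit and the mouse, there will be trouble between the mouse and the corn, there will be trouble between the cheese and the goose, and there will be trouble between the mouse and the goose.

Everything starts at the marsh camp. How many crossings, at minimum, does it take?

Whatever the first load, the items left behind include a forbidden pair without the warden. No opening move is safe, so no plan exists.

impossible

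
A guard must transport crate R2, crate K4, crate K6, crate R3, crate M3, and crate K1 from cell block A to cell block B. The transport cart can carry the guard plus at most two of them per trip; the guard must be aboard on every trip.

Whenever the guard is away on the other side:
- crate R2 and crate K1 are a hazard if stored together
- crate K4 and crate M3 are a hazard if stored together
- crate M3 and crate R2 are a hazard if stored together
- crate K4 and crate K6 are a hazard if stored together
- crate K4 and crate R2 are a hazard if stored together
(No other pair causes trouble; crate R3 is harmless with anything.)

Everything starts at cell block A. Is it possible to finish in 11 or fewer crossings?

Yes — this plan uses 9 crossings (≤ 11):
1. Guard goes to cell block B with crate K4 and crate R2.  [cell block A: crate K1, crate K6, crate M3, crate R3 | cell block B: crate K4, crate R2]
2. Guard goes back to cell block A with crate R2.  [cell block A: crate K1, crate K6, crate M3, crate R2, crate R3 | cell block B: crate K4]
3. Guard goes to cell block B with crate K6 and crate R2.  [cell block A: crate K1, crate M3, crate R3 | cell block B: crate K4, crate K6, crate R2]
4. Guard goes back to cell block A with crate K4.  [cell block A: crate K1, crate K4, crate M3, crate R3 | cell block B: crate K6, crate R2]
5. Guard goes to cell block B with crate K4 and crate R3.  [cell block A: crate K1, crate M3 | cell block B: crate K4, crate K6, crate R2, crate R3]
6. Guard goes back to cell block A with crate K4.  [cell block A: crate K1, crate K4, crate M3 | cell block B: crate K6, crate R2, crate R3]
7. Guard goes to cell block B with crate K1 and crate M3.  [cell block A: crate K4 | cell block B: crate K1, crate K6, crate M3, crate R2, crate R3]
8. Guard goes back to cell block A with crate R2.  [cell block A: crate K4, crate R2 | cell block B: crate K1, crate K6, crate M3, crate R3]
9. Guard goes to cell block B with crate K4 and crate R2.  [cell block A: — | cell block B: crate K1, crate K4, crate K6, crate M3, crate R2, crate R3]

Yes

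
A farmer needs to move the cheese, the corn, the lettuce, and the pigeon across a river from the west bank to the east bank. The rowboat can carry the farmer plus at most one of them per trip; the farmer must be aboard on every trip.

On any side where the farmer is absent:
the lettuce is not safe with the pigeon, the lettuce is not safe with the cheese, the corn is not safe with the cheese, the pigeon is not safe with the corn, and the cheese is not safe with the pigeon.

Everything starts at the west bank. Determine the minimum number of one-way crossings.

Whatever the first load, the items left behind include a forbidden pair without the farmer. No opening move is safe, so no plan exists.

impossible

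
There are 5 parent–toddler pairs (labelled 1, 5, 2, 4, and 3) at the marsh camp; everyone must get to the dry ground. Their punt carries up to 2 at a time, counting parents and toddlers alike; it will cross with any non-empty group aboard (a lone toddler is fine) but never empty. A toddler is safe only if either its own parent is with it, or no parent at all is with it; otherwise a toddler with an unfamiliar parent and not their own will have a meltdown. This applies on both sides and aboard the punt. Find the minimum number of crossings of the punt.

Following every safe sequence of crossings from the start, the most of the 10 that can be at the dry ground as the punt arrives there on crossings 1, 3, 5, 7 is 2, 3, 4, 5 respectively; the best ever achieved is 5 of 10.
From crossing 9 on, no configuration arises that was not already reachable earlier: only 82 distinct safe configurations (who is on which side, and where the punt is) can ever be reached, none of them has everyone across, and every continuation just revisits them. So no valid plan exists.

impossible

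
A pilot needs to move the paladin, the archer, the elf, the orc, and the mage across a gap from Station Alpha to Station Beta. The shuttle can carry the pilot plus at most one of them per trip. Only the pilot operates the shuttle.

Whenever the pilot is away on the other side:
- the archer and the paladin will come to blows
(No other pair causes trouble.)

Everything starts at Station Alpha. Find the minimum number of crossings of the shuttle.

9

Counting alone: the pilot can take at most 1 across per trip to Station Beta, so moving all 5 needs at least 5 loaded trips out, with a return between consecutive ones — at least 9 crossings.
The plan below uses exactly 9 crossings, so it is optimal:
1. Pilot goes to Station Beta with the paladin.
2. Pilot goes back to Station Alpha alone.
3. Pilot goes to Station Beta with the elf.
4. Pilot goes back to Station Alpha alone.
5. Pilot goes to Station Beta with the orc.
6. Pilot goes back to Station Alpha alone.
7. Pilot goes to Station Beta with the mage.
8. Pilot goes back to Station Alpha alone.
9. Pilot goes to Station Beta with the archer.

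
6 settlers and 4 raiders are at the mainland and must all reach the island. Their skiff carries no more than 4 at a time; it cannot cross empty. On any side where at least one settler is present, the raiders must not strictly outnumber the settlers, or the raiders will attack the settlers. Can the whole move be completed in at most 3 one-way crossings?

No

Counting alone: each trip to the island takes at most 4 across and each return brings at least 1 back, so after t trips out (and t−1 returns) at most 4t − (t−1) of the 10 are across; that first reaches 10 at t = 3, so at least 5 crossings are needed.
Since 3 < 5, 3 crossings cannot be enough. (The shortest complete plan in fact takes 5:)
1. 4 raiders → the island.  (the mainland: 6S 0R; the island: 0S 4R)
2. 1 raider ← the mainland.  (the mainland: 6S 1R; the island: 0S 3R)
3. 4 settlers → the island.  (the mainland: 2S 1R; the island: 4S 3R)
4. 1 raider ← the mainland.  (the mainland: 2S 2R; the island: 4S 2R)
5. 2 settlers and 2 raiders → the island.  (the mainland: 0S 0R; the island: 6S 4R)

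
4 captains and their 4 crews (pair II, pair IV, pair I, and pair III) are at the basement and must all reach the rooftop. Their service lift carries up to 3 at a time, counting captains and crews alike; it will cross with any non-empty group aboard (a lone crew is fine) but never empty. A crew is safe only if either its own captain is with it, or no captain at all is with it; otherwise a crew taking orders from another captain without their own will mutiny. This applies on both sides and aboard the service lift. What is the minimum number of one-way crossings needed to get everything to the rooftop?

Counting alone: each trip to the rooftop takes at most 3 across and each return brings at least 1 back, so after t trips out (and t−1 returns) at most 3t − (t−1) of the 8 are across; that first reaches 8 at t = 4, so at least 7 crossings are needed.
The safety rule pushes this higher. Following every safe sequence of crossings, the most of the 8 that can be at the rooftop as the service lift arrives there on crossing 7 is 7 — never all 8.
So no plan with fewer than 9 crossings exists, and this one achieves 9:
1. captain II and crew II cross → the rooftop.
2. captain II crosses ← the basement.
3. captain II, captain IV, and crew IV cross → the rooftop.
4. captain II and crew II cross ← the basement.
5. captain I, captain II, and captain III cross → the rooftop.
6. crew IV crosses ← the basement.
7. crew II and crew IV cross → the rooftop.
8. crew II crosses ← the basement.
9. crew I, crew II, and crew III cross → the rooftop.

9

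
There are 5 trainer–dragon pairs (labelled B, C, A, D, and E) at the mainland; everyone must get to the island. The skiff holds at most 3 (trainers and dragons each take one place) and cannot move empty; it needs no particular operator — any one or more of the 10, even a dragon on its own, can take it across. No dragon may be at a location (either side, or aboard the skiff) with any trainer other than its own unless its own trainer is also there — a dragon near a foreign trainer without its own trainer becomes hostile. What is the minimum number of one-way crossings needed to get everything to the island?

11

Counting alone: each trip to the island takes at most 3 across and each return brings at least 1 back, so after t trips out (and t−1 returns) at most 3t − (t−1) of the 10 are across; that first reaches 10 at t = 5, so at least 9 crossings are needed.
The safety rule pushes this higher. Following every safe sequence of crossings, the most of the 10 that can be at the island as the skiff arrives there on crossing 9 is 9 — never all 10.
So no plan with fewer than 11 crossings exists, and this one achieves 11:
1. dragon B and trainer B cross → the island.
2. trainer B crosses ← the mainland.
3. dragon A, dragon C, and dragon D cross → the island.
4. dragon B crosses ← the mainland.
5. trainer A, trainer C, and trainer D cross → the island.
6. dragon C and trainer C cross ← the mainland.
7. trainer B, trainer C, and trainer E cross → the island.
8. dragon A crosses ← the mainland.
9. dragon B and dragon C cross → the island.
10. dragon B crosses ← the mainland.
11. dragon A, dragon B, and dragon E cross → the island.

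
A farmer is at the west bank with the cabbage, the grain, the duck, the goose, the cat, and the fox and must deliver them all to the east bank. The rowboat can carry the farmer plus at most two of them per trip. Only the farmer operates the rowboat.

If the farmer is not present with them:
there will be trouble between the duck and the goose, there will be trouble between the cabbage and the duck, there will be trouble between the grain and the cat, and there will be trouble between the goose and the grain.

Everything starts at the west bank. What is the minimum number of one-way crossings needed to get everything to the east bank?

7

Counting alone: the farmer can take at most 2 across per trip to the east bank, so moving all 6 needs at least 3 loaded trips out, with a return between consecutive ones — at least 5 crossings.
The safety rule pushes this higher. Following every safe sequence of crossings, the most of the 6 that can be at the east bank as the rowboat arrives there on crossing 5 is 5 — never all 6.
So no plan with fewer than 7 crossings exists, and this one achieves 7:
1. Farmer goes to the east bank with the duck and the grain.  [the west bank: the cabbage, the cat, the fox, the goose | the east bank: the duck, the grain]
2. Farmer goes back to the west bank alone.  [the west bank: the cabbage, the cat, the fox, the goose | the east bank: the duck, the grain]
3. Farmer goes to the east bank with the cabbage and the goose.  [the west bank: the cat, the fox | the east bank: the cabbage, the duck, the goose, the grain]
4. Farmer goes back to the west bank with the duck and the grain.  [the west bank: the cat, the duck, the fox, the grain | the east bank: the cabbage, the goose]
5. Farmer goes to the east bank with the cat and the fox.  [the west bank: the duck, the grain | the east bank: the cabbage, the cat, the fox, the goose]
6. Farmer goes back to the west bank alone.  [the west bank: the duck, the grain | the east bank: the cabbage, the cat, the fox, the goose]
7. Farmer goes to the east bank with the duck and the grain.  [the west bank: — | the east bank: the cabbage, the cat, the duck, the fox, the goose, the grain]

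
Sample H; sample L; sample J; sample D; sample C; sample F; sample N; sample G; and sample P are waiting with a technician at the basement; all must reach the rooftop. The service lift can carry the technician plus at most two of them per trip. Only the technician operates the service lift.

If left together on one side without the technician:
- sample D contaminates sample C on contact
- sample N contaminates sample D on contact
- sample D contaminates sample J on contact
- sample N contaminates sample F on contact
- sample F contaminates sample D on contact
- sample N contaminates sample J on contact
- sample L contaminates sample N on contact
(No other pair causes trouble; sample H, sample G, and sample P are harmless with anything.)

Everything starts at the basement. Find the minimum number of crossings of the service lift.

Counting alone: the technician can take at most 2 across per trip to the rooftop, so moving all 9 needs at least 5 loaded trips out, with a return between consecutive ones — at least 9 crossings.
The safety rule pushes this higher. Following every safe sequence of crossings, the most of the 9 that can be at the rooftop as the service lift arrives there on crossings 9, 11, 13 is 6, 7, 8 respectively — never all 9.
So no plan with fewer than 15 crossings exists, and this one achieves 15:
1. Technician goes to the rooftop with sample D and sample N.  [the basement: sample C, sample F, sample G, sample H, sample J, sample L, sample P | the rooftop: sample D, sample N]
2. Technician goes back to the basement with sample D.  [the basement: sample C, sample D, sample F, sample G, sample H, sample J, sample L, sample P | the rooftop: sample N]
3. Technician goes to the rooftop with sample D and sample H.  [the basement: sample C, sample F, sample G, sample J, sample L, sample P | the rooftop: sample D, sample H, sample N]
4. Technician goes back to the basement with sample D.  [the basement: sample C, sample D, sample F, sample G, sample J, sample L, sample P | the rooftop: sample H, sample N]
5. Technician goes to the rooftop with sample D and sample L.  [the basement: sample C, sample F, sample G, sample J, sample P | the rooftop: sample D, sample H, sample L, sample N]
6. Technician goes back to the basement with sample N.  [the basement: sample C, sample F, sample G, sample J, sample N, sample P | the rooftop: sample D, sample H, sample L]
7. Technician goes to the rooftop with sample F and sample J.  [the basement: sample C, sample G, sample N, sample P | the rooftop: sample D, sample F, sample H, sample J, sample L]
8. Technician goes back to the basement with sample D.  [the basement: sample C, sample D, sample G, sample N, sample P | the rooftop: sample F, sample H, sample J, sample L]
9. Technician goes to the rooftop with sample C and sample D.  [the basement: sample G, sample N, sample P | the rooftop: sample C, sample D, sample F, sample H, sample J, sample L]
10. Technician goes back to the basement with sample D.  [the basement: sample D, sample G, sample N, sample P | the rooftop: sample C, sample F, sample H, sample J, sample L]
11. Technician goes to the rooftop with sample D and sample G.  [the basement: sample N, sample P | the rooftop: sample C, sample D, sample F, sample G, sample H, sample J, sample L]
12. Technician goes back to the basement with sample D.  [the basement: sample D, sample N, sample P | the rooftop: sample C, sample F, sample G, sample H, sample J, sample L]
13. Technician goes to the rooftop with sample D and sample P.  [the basement: sample N | the rooftop: sample C, sample D, sample F, sample G, sample H, sample J, sample L, sample P]
14. Technician goes back to the basement with sample D.  [the basement: sample D, sample N | the rooftop: sample C, sample F, sample G, sample H, sample J, sample L, sample P]
15. Technician goes to the rooftop with sample D and sample N.  [the basement: — | the rooftop: sample C, sample D, sample F, sample G, sample H, sample J, sample L, sample N, sample P]

15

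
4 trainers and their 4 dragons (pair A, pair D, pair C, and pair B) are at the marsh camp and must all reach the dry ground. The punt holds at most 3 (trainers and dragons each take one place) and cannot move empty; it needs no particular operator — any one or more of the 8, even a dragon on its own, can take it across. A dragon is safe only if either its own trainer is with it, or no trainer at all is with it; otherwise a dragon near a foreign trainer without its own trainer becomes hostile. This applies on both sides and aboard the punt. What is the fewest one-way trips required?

Counting alone: each trip to the dry ground takes at most 3 across and each return brings at least 1 back, so after t trips out (and t−1 returns) at most 3t − (t−1) of the 8 are across; that first reaches 8 at t = 4, so at least 7 crossings are needed.
The safety rule pushes this higher. Following every safe sequence of crossings, the most of the 8 that can be at the dry ground as the punt arrives there on crossing 7 is 7 — never all 8.
So no plan with fewer than 9 crossings exists, and this one achieves 9:
1. dragon A and trainer A cross → the dry ground.
2. trainer A crosses ← the marsh camp.
3. dragon D, trainer A, and trainer D cross → the dry ground.
4. dragon A and trainer A cross ← the marsh camp.
5. trainer A, trainer B, and trainer C cross → the dry ground.
6. dragon D crosses ← the marsh camp.
7. dragon A and dragon D cross → the dry ground.
8. dragon A crosses ← the marsh camp.
9. dragon A, dragon B, and dragon C cross → the dry ground.

9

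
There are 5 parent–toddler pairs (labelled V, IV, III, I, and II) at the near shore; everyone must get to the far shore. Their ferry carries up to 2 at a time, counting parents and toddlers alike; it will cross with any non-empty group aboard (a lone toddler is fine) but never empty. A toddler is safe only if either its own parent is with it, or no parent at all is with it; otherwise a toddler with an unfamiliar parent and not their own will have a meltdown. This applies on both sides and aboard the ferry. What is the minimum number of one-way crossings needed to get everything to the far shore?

Following every safe sequence of crossings from the start, the most of the 10 that can be at the far shore as the ferry arrives there on crossings 1, 3, 5, 7 is 2, 3, 4, 5 respectively; the best ever achieved is 5 of 10.
From crossing 9 on, no configuration arises that was not already reachable earlier: only 82 distinct safe configurations (who is on which side, and where the ferry is) can ever be reached, none of them has everyone across, and every continuation just revisits them. So no valid plan exists.

impossible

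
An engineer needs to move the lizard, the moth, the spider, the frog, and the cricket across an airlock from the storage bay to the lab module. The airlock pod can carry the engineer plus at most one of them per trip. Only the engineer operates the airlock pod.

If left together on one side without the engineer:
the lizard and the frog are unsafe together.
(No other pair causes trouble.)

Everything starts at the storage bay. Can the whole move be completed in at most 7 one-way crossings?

No

Counting alone: the engineer can take at most 1 across per trip to the lab module, so moving all 5 needs at least 5 loaded trips out, with a return between consecutive ones — at least 9 crossings.
Since 7 < 9, 7 crossings cannot be enough. (The shortest complete plan in fact takes 9:)
1. Engineer goes to the lab module with the lizard.
2. Engineer goes back to the storage bay alone.
3. Engineer goes to the lab module with the moth.
4. Engineer goes back to the storage bay alone.
5. Engineer goes to the lab module with the spider.
6. Engineer goes back to the storage bay alone.
7. Engineer goes to the lab module with the cricket.
8. Engineer goes back to the storage bay alone.
9. Engineer goes to the lab module with the frog.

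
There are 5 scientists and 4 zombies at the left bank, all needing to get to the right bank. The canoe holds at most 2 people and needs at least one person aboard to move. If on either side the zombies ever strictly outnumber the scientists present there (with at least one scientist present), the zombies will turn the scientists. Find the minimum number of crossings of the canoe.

15

Counting alone: each trip to the right bank takes at most 2 across and each return brings at least 1 back, so after t trips out (and t−1 returns) at most 2t − (t−1) of the 9 are across; that first reaches 9 at t = 8, so at least 15 crossings are needed.
The plan below uses exactly 15 crossings, so it is optimal:
1. 2 zombies → the right bank.  (the left bank: 5S 2Z; the right bank: 0S 2Z)
2. 1 zombie ← the left bank.  (the left bank: 5S 3Z; the right bank: 0S 1Z)
3. 2 zombies → the right bank.  (the left bank: 5S 1Z; the right bank: 0S 3Z)
4. 1 zombie ← the left bank.  (the left bank: 5S 2Z; the right bank: 0S 2Z)
5. 2 scientists → the right bank.  (the left bank: 3S 2Z; the right bank: 2S 2Z)
6. 1 zombie ← the left bank.  (the left bank: 3S 3Z; the right bank: 2S 1Z)
7. 1 scientist and 1 zombie → the right bank.  (the left bank: 2S 2Z; the right bank: 3S 2Z)
8. 1 scientist ← the left bank.  (the left bank: 3S 2Z; the right bank: 2S 2Z)
9. 1 scientist and 1 zombie → the right bank.  (the left bank: 2S 1Z; the right bank: 3S 3Z)
10. 1 zombie ← the left bank.  (the left bank: 2S 2Z; the right bank: 3S 2Z)
11. 1 scientist and 1 zombie → the right bank.  (the left bank: 1S 1Z; the right bank: 4S 3Z)
12. 1 scientist ← the left bank.  (the left bank: 2S 1Z; the right bank: 3S 3Z)
13. 1 scientist and 1 zombie → the right bank.  (the left bank: 1S 0Z; the right bank: 4S 4Z)
14. 1 zombie ← the left bank.  (the left bank: 1S 1Z; the right bank: 4S 3Z)
15. 1 scientist and 1 zombie → the right bank.  (the left bank: 0S 0Z; the right bank: 5S 4Z)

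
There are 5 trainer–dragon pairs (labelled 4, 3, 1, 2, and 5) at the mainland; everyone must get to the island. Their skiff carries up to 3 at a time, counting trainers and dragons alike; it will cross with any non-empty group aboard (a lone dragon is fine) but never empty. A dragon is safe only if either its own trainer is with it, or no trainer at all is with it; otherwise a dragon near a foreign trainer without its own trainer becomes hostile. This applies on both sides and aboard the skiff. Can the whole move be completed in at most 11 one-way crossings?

Yes

Yes — this plan uses 11 crossings (≤ 11):
1. dragon 4 and trainer 4 cross → the island.
2. trainer 4 crosses ← the mainland.
3. dragon 1, dragon 2, and dragon 3 cross → the island.
4. dragon 4 crosses ← the mainland.
5. trainer 1, trainer 2, and trainer 3 cross → the island.
6. dragon 3 and trainer 3 cross ← the mainland.
7. trainer 3, trainer 4, and trainer 5 cross → the island.
8. dragon 1 crosses ← the mainland.
9. dragon 3 and dragon 4 cross → the island.
10. dragon 4 crosses ← the mainland.
11. dragon 1, dragon 4, and dragon 5 cross → the island.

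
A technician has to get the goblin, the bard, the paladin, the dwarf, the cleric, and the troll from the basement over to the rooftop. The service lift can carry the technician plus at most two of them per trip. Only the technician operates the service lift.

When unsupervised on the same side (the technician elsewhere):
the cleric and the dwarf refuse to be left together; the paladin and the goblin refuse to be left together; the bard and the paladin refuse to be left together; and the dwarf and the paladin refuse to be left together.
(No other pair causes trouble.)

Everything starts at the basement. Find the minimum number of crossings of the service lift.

Counting alone: the technician can take at most 2 across per trip to the rooftop, so moving all 6 needs at least 3 loaded trips out, with a return between consecutive ones — at least 5 crossings.
The safety rule pushes this higher. Following every safe sequence of crossings, the most of the 6 that can be at the rooftop as the service lift arrives there on crossing 5 is 5 — never all 6.
So no plan with fewer than 7 crossings exists, and this one achieves 7:
1. Technician goes to the rooftop with the dwarf and the paladin.
2. Technician goes back to the basement with the paladin.
3. Technician goes to the rooftop with the bard and the goblin.
4. Technician goes back to the basement alone.
5. Technician goes to the rooftop with the troll.
6. Technician goes back to the basement alone.
7. Technician goes to the rooftop with the cleric and the paladin.

7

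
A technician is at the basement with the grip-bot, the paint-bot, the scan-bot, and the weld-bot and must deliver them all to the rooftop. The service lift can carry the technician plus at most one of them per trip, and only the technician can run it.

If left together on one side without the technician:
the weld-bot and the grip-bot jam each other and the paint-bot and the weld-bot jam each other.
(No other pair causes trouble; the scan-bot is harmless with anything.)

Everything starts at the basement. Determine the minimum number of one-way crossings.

Counting alone: the technician can take at most 1 across per trip to the rooftop, so moving all 4 needs at least 4 loaded trips out, with a return between consecutive ones — at least 7 crossings.
The safety rule pushes this higher. Following every safe sequence of crossings, the most of the 4 that can be at the rooftop as the service lift arrives there on crossing 7 is 3 — never all 4.
So no plan with fewer than 9 crossings exists, and this one achieves 9:
1. Technician goes to the rooftop with the weld-bot.
2. Technician goes back to the basement alone.
3. Technician goes to the rooftop with the grip-bot.
4. Technician goes back to the basement with the weld-bot.
5. Technician goes to the rooftop with the paint-bot.
6. Technician goes back to the basement alone.
7. Technician goes to the rooftop with the scan-bot.
8. Technician goes back to the basement alone.
9. Technician goes to the rooftop with the weld-bot.

9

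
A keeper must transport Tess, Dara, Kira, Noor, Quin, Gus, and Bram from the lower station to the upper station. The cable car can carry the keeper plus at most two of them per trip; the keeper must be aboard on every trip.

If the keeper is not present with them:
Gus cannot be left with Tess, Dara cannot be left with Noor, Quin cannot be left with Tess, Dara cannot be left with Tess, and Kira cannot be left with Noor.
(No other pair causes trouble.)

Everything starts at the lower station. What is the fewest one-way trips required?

9

Counting alone: the keeper can take at most 2 across per trip to the upper station, so moving all 7 needs at least 4 loaded trips out, with a return between consecutive ones — at least 7 crossings.
The safety rule pushes this higher. Following every safe sequence of crossings, the most of the 7 that can be at the upper station as the cable car arrives there on crossing 7 is 6 — never all 7.
So no plan with fewer than 9 crossings exists, and this one achieves 9:
1. Keeper goes to the upper station with Noor and Tess.  [the lower station: Bram, Dara, Gus, Kira, Quin | the upper station: Noor, Tess]
2. Keeper goes back to the lower station alone.  [the lower station: Bram, Dara, Gus, Kira, Quin | the upper station: Noor, Tess]
3. Keeper goes to the upper station with Kira.  [the lower station: Bram, Dara, Gus, Quin | the upper station: Kira, Noor, Tess]
4. Keeper goes back to the lower station with Noor.  [the lower station: Bram, Dara, Gus, Noor, Quin | the upper station: Kira, Tess]
5. Keeper goes to the upper station with Dara and Quin.  [the lower station: Bram, Gus, Noor | the upper station: Dara, Kira, Quin, Tess]
6. Keeper goes back to the lower station with Tess.  [the lower station: Bram, Gus, Noor, Tess | the upper station: Dara, Kira, Quin]
7. Keeper goes to the upper station with Bram and Gus.  [the lower station: Noor, Tess | the upper station: Bram, Dara, Gus, Kira, Quin]
8. Keeper goes back to the lower station alone.  [the lower station: Noor, Tess | the upper station: Bram, Dara, Gus, Kira, Quin]
9. Keeper goes to the upper station with Noor and Tess.  [the lower station: — | the upper station: Bram, Dara, Gus, Kira, Noor, Quin, Tess]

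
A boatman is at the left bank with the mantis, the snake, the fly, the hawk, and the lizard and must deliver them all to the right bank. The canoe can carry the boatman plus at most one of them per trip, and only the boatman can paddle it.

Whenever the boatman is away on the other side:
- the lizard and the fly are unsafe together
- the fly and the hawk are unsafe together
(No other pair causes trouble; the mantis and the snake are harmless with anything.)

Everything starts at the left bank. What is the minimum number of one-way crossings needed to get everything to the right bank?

11

Counting alone: the boatman can take at most 1 across per trip to the right bank, so moving all 5 needs at least 5 loaded trips out, with a return between consecutive ones — at least 9 crossings.
The safety rule pushes this higher. Following every safe sequence of crossings, the most of the 5 that can be at the right bank as the canoe arrives there on crossing 9 is 4 — never all 5.
So no plan with fewer than 11 crossings exists, and this one achieves 11:
1. Boatman goes to the right bank with the fly.  [the left bank: the hawk, the lizard, the mantis, the snake | the right bank: the fly]
2. Boatman goes back to the left bank alone.  [the left bank: the hawk, the lizard, the mantis, the snake | the right bank: the fly]
3. Boatman goes to the right bank with the mantis.  [the left bank: the hawk, the lizard, the snake | the right bank: the fly, the mantis]
4. Boatman goes back to the left bank alone.  [the left bank: the hawk, the lizard, the snake | the right bank: the fly, the mantis]
5. Boatman goes to the right bank with the snake.  [the left bank: the hawk, the lizard | the right bank: the fly, the mantis, the snake]
6. Boatman goes back to the left bank alone.  [the left bank: the hawk, the lizard | the right bank: the fly, the mantis, the snake]
7. Boatman goes to the right bank with the hawk.  [the left bank: the lizard | the right bank: the fly, the hawk, the mantis, the snake]
8. Boatman goes back to the left bank with the fly.  [the left bank: the fly, the lizard | the right bank: the hawk, the mantis, the snake]
9. Boatman goes to the right bank with the lizard.  [the left bank: the fly | the right bank: the hawk, the lizard, the mantis, the snake]
10. Boatman goes back to the left bank alone.  [the left bank: the fly | the right bank: the hawk, the lizard, the mantis, the snake]
11. Boatman goes to the right bank with the fly.  [the left bank: — | the right bank: the fly, the hawk, the lizard, the mantis, the snake]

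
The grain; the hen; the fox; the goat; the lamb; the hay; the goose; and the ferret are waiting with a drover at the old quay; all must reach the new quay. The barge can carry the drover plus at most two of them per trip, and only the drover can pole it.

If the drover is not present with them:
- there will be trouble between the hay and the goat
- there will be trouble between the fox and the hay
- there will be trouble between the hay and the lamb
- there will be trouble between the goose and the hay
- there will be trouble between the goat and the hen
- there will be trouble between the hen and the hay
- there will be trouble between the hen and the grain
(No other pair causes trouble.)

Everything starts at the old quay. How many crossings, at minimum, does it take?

Counting alone: the drover can take at most 2 across per trip to the new quay, so moving all 8 needs at least 4 loaded trips out, with a return between consecutive ones — at least 7 crossings.
The safety rule pushes this higher. Following every safe sequence of crossings, the most of the 8 that can be at the new quay as the barge arrives there on crossings 7, 9, 11 is 5, 6, 7 respectively — never all 8.
So no plan with fewer than 13 crossings exists, and this one achieves 13:
1. Drover goes to the new quay with the hay and the hen.
2. Drover goes back to the old quay with the hen.
3. Drover goes to the new quay with the grain and the hen.
4. Drover goes back to the old quay with the hen.
5. Drover goes to the new quay with the ferret and the hen.
6. Drover goes back to the old quay with the hen.
7. Drover goes to the new quay with the fox and the goat.
8. Drover goes back to the old quay with the hay.
9. Drover goes to the new quay with the hay and the lamb.
10. Drover goes back to the old quay with the hay.
11. Drover goes to the new quay with the goose and the hen.
12. Drover goes back to the old quay with the hen.
13. Drover goes to the new quay with the hay and the hen.

13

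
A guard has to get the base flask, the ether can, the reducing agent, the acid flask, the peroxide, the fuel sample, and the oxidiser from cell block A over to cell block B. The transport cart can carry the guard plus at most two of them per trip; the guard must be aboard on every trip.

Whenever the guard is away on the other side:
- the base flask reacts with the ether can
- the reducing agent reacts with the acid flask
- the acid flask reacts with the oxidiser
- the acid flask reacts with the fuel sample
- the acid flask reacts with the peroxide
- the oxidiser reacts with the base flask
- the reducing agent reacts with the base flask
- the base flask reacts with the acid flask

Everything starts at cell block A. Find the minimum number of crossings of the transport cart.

11

Counting alone: the guard can take at most 2 across per trip to cell block B, so moving all 7 needs at least 4 loaded trips out, with a return between consecutive ones — at least 7 crossings.
The safety rule pushes this higher. Following every safe sequence of crossings, the most of the 7 that can be at cell block B as the transport cart arrives there on crossings 7, 9 is 5, 6 respectively — never all 7.
So no plan with fewer than 11 crossings exists, and this one achieves 11:
1. Guard goes to cell block B with the acid flask and the base flask.  [cell block A: the ether can, the fuel sample, the oxidiser, the peroxide, the reducing agent | cell block B: the acid flask, the base flask]
2. Guard goes back to cell block A with the base flask.  [cell block A: the base flask, the ether can, the fuel sample, the oxidiser, the peroxide, the reducing agent | cell block B: the acid flask]
3. Guard goes to cell block B with the base flask and the ether can.  [cell block A: the fuel sample, the oxidiser, the peroxide, the reducing agent | cell block B: the acid flask, the base flask, the ether can]
4. Guard goes back to cell block A with the base flask.  [cell block A: the base flask, the fuel sample, the oxidiser, the peroxide, the reducing agent | cell block B: the acid flask, the ether can]
5. Guard goes to cell block B with the oxidiser and the reducing agent.  [cell block A: the base flask, the fuel sample, the peroxide | cell block B: the acid flask, the ether can, the oxidiser, the reducing agent]
6. Guard goes back to cell block A with the acid flask.  [cell block A: the acid flask, the base flask, the fuel sample, the peroxide | cell block B: the ether can, the oxidiser, the reducing agent]
7. Guard goes to cell block B with the acid flask and the peroxide.  [cell block A: the base flask, the fuel sample | cell block B: the acid flask, the ether can, the oxidiser, the peroxide, the reducing agent]
8. Guard goes back to cell block A with the acid flask.  [cell block A: the acid flask, the base flask, the fuel sample | cell block B: the ether can, the oxidiser, the peroxide, the reducing agent]
9. Guard goes to cell block B with the base flask and the fuel sample.  [cell block A: the acid flask | cell block B: the base flask, the ether can, the fuel sample, the oxidiser, the peroxide, the reducing agent]
10. Guard goes back to cell block A with the base flask.  [cell block A: the acid flask, the base flask | cell block B: the ether can, the fuel sample, the oxidiser, the peroxide, the reducing agent]
11. Guard goes to cell block B with the acid flask and the base flask.  [cell block A: — | cell block B: the acid flask, the base flask, the ether can, the fuel sample, the oxidiser, the peroxide, the reducing agent]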